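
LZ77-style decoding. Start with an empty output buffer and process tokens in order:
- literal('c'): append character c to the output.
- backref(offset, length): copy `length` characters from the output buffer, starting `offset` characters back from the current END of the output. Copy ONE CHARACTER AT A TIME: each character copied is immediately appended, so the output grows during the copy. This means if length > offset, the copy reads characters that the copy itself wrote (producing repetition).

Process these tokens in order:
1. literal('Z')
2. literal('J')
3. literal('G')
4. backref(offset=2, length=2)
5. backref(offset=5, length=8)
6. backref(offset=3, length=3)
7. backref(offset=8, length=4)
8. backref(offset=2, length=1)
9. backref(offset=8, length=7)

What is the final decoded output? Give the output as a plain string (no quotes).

Token 1: literal('Z'). Output: "Z"
Token 2: literal('J'). Output: "ZJ"
Token 3: literal('G'). Output: "ZJG"
Token 4: backref(off=2, len=2). Copied 'JG' from pos 1. Output: "ZJGJG"
Token 5: backref(off=5, len=8) (overlapping!). Copied 'ZJGJGZJG' from pos 0. Output: "ZJGJGZJGJGZJG"
Token 6: backref(off=3, len=3). Copied 'ZJG' from pos 10. Output: "ZJGJGZJGJGZJGZJG"
Token 7: backref(off=8, len=4). Copied 'JGZJ' from pos 8. Output: "ZJGJGZJGJGZJGZJGJGZJ"
Token 8: backref(off=2, len=1). Copied 'Z' from pos 18. Output: "ZJGJGZJGJGZJGZJGJGZJZ"
Token 9: backref(off=8, len=7). Copied 'ZJGJGZJ' from pos 13. Output: "ZJGJGZJGJGZJGZJGJGZJZZJGJGZJ"

Answer: ZJGJGZJGJGZJGZJGJGZJZZJGJGZJ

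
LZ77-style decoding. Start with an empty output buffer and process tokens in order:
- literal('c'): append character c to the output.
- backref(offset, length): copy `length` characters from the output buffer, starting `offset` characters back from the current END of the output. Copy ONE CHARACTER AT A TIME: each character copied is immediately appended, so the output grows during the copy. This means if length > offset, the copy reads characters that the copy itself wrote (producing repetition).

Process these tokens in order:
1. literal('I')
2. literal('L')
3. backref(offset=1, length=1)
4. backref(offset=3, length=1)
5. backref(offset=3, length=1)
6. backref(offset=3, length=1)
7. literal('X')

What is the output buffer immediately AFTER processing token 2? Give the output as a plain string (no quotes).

Answer: IL

Derivation:
Token 1: literal('I'). Output: "I"
Token 2: literal('L'). Output: "IL"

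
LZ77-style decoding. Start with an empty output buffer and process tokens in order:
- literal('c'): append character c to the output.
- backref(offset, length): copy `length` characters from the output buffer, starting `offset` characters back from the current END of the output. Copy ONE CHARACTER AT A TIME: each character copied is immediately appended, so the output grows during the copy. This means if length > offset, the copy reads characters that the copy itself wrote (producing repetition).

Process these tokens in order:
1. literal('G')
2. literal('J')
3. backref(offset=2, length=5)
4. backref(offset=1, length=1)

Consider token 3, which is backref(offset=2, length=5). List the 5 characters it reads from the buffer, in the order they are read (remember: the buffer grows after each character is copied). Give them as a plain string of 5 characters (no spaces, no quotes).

Token 1: literal('G'). Output: "G"
Token 2: literal('J'). Output: "GJ"
Token 3: backref(off=2, len=5). Buffer before: "GJ" (len 2)
  byte 1: read out[0]='G', append. Buffer now: "GJG"
  byte 2: read out[1]='J', append. Buffer now: "GJGJ"
  byte 3: read out[2]='G', append. Buffer now: "GJGJG"
  byte 4: read out[3]='J', append. Buffer now: "GJGJGJ"
  byte 5: read out[4]='G', append. Buffer now: "GJGJGJG"

Answer: GJGJG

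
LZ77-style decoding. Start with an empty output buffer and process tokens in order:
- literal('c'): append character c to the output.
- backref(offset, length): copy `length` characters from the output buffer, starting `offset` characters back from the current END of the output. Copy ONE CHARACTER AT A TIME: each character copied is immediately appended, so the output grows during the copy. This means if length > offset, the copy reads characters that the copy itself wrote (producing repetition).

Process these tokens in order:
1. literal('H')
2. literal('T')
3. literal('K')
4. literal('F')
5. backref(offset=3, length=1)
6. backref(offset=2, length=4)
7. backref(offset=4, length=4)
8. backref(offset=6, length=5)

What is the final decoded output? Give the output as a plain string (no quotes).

Token 1: literal('H'). Output: "H"
Token 2: literal('T'). Output: "HT"
Token 3: literal('K'). Output: "HTK"
Token 4: literal('F'). Output: "HTKF"
Token 5: backref(off=3, len=1). Copied 'T' from pos 1. Output: "HTKFT"
Token 6: backref(off=2, len=4) (overlapping!). Copied 'FTFT' from pos 3. Output: "HTKFTFTFT"
Token 7: backref(off=4, len=4). Copied 'FTFT' from pos 5. Output: "HTKFTFTFTFTFT"
Token 8: backref(off=6, len=5). Copied 'FTFTF' from pos 7. Output: "HTKFTFTFTFTFTFTFTF"

Answer: HTKFTFTFTFTFTFTFTF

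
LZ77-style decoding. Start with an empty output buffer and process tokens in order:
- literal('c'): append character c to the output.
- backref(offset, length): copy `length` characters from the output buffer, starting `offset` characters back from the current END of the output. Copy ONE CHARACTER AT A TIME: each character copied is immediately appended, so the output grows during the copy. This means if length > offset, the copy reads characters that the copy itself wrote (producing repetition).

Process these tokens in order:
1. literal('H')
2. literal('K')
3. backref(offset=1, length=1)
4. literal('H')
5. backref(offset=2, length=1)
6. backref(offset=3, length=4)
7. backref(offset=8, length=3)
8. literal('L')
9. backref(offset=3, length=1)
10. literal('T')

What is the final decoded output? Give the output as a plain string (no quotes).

Answer: HKKHKKHKKKKHLKT

Derivation:
Token 1: literal('H'). Output: "H"
Token 2: literal('K'). Output: "HK"
Token 3: backref(off=1, len=1). Copied 'K' from pos 1. Output: "HKK"
Token 4: literal('H'). Output: "HKKH"
Token 5: backref(off=2, len=1). Copied 'K' from pos 2. Output: "HKKHK"
Token 6: backref(off=3, len=4) (overlapping!). Copied 'KHKK' from pos 2. Output: "HKKHKKHKK"
Token 7: backref(off=8, len=3). Copied 'KKH' from pos 1. Output: "HKKHKKHKKKKH"
Token 8: literal('L'). Output: "HKKHKKHKKKKHL"
Token 9: backref(off=3, len=1). Copied 'K' from pos 10. Output: "HKKHKKHKKKKHLK"
Token 10: literal('T'). Output: "HKKHKKHKKKKHLKT"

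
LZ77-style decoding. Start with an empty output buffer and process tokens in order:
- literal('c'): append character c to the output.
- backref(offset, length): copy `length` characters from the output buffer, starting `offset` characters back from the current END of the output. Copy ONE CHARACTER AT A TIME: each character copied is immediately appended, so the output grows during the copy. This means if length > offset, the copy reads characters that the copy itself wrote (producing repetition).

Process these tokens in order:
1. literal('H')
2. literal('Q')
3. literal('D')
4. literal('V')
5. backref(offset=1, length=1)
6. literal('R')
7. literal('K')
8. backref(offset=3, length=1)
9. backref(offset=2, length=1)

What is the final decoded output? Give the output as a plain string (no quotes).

Token 1: literal('H'). Output: "H"
Token 2: literal('Q'). Output: "HQ"
Token 3: literal('D'). Output: "HQD"
Token 4: literal('V'). Output: "HQDV"
Token 5: backref(off=1, len=1). Copied 'V' from pos 3. Output: "HQDVV"
Token 6: literal('R'). Output: "HQDVVR"
Token 7: literal('K'). Output: "HQDVVRK"
Token 8: backref(off=3, len=1). Copied 'V' from pos 4. Output: "HQDVVRKV"
Token 9: backref(off=2, len=1). Copied 'K' from pos 6. Output: "HQDVVRKVK"

Answer: HQDVVRKVK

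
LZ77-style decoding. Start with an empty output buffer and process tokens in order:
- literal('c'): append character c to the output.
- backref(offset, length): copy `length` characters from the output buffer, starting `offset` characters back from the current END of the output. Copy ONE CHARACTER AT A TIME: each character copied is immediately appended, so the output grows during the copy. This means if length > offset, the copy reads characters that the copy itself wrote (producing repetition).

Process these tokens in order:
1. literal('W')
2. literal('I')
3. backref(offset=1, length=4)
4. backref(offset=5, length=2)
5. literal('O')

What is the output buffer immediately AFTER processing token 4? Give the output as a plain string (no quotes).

Answer: WIIIIIII

Derivation:
Token 1: literal('W'). Output: "W"
Token 2: literal('I'). Output: "WI"
Token 3: backref(off=1, len=4) (overlapping!). Copied 'IIII' from pos 1. Output: "WIIIII"
Token 4: backref(off=5, len=2). Copied 'II' from pos 1. Output: "WIIIIIII"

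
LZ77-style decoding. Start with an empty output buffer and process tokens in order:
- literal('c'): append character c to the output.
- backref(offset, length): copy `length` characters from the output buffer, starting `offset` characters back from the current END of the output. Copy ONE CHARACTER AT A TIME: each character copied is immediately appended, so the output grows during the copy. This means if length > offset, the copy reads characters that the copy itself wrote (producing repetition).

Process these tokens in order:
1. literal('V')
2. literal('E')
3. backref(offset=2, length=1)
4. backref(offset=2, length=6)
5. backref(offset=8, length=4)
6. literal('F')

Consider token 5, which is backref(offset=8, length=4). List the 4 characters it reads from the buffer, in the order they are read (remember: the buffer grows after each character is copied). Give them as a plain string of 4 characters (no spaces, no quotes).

Answer: EVEV

Derivation:
Token 1: literal('V'). Output: "V"
Token 2: literal('E'). Output: "VE"
Token 3: backref(off=2, len=1). Copied 'V' from pos 0. Output: "VEV"
Token 4: backref(off=2, len=6) (overlapping!). Copied 'EVEVEV' from pos 1. Output: "VEVEVEVEV"
Token 5: backref(off=8, len=4). Buffer before: "VEVEVEVEV" (len 9)
  byte 1: read out[1]='E', append. Buffer now: "VEVEVEVEVE"
  byte 2: read out[2]='V', append. Buffer now: "VEVEVEVEVEV"
  byte 3: read out[3]='E', append. Buffer now: "VEVEVEVEVEVE"
  byte 4: read out[4]='V', append. Buffer now: "VEVEVEVEVEVEV"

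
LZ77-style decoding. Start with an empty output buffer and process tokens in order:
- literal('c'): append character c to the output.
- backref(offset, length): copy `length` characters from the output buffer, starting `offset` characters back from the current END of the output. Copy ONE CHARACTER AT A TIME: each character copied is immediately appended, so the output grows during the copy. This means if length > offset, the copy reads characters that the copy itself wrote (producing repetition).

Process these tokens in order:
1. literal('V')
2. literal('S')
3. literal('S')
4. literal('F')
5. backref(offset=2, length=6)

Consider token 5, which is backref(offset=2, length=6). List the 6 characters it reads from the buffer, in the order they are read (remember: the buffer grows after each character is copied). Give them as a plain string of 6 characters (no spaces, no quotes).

Answer: SFSFSF

Derivation:
Token 1: literal('V'). Output: "V"
Token 2: literal('S'). Output: "VS"
Token 3: literal('S'). Output: "VSS"
Token 4: literal('F'). Output: "VSSF"
Token 5: backref(off=2, len=6). Buffer before: "VSSF" (len 4)
  byte 1: read out[2]='S', append. Buffer now: "VSSFS"
  byte 2: read out[3]='F', append. Buffer now: "VSSFSF"
  byte 3: read out[4]='S', append. Buffer now: "VSSFSFS"
  byte 4: read out[5]='F', append. Buffer now: "VSSFSFSF"
  byte 5: read out[6]='S', append. Buffer now: "VSSFSFSFS"
  byte 6: read out[7]='F', append. Buffer now: "VSSFSFSFSF"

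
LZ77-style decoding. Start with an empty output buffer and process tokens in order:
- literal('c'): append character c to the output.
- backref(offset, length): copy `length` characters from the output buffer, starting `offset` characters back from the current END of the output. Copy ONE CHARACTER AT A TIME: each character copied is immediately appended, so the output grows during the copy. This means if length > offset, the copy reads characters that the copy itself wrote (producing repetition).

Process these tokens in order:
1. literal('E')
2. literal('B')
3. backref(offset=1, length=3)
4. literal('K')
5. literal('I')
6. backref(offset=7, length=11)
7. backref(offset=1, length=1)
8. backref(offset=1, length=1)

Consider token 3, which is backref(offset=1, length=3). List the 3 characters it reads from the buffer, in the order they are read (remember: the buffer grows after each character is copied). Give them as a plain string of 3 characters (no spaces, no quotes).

Token 1: literal('E'). Output: "E"
Token 2: literal('B'). Output: "EB"
Token 3: backref(off=1, len=3). Buffer before: "EB" (len 2)
  byte 1: read out[1]='B', append. Buffer now: "EBB"
  byte 2: read out[2]='B', append. Buffer now: "EBBB"
  byte 3: read out[3]='B', append. Buffer now: "EBBBB"

Answer: BBB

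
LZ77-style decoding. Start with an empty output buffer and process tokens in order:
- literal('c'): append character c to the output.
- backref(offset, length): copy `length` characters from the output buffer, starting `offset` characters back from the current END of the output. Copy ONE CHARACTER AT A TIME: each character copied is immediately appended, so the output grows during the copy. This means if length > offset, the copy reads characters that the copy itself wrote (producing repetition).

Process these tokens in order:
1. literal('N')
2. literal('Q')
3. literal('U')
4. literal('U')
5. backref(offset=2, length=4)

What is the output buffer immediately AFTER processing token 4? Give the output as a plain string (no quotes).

Answer: NQUU

Derivation:
Token 1: literal('N'). Output: "N"
Token 2: literal('Q'). Output: "NQ"
Token 3: literal('U'). Output: "NQU"
Token 4: literal('U'). Output: "NQUU"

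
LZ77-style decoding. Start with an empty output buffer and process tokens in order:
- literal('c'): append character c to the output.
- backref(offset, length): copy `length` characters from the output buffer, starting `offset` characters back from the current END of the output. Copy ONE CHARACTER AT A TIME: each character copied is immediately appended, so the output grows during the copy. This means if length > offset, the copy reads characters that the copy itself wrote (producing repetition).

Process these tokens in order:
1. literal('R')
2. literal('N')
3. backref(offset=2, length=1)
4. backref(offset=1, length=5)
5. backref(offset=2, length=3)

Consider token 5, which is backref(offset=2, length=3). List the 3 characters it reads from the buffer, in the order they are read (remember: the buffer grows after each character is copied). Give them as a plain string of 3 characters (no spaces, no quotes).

Token 1: literal('R'). Output: "R"
Token 2: literal('N'). Output: "RN"
Token 3: backref(off=2, len=1). Copied 'R' from pos 0. Output: "RNR"
Token 4: backref(off=1, len=5) (overlapping!). Copied 'RRRRR' from pos 2. Output: "RNRRRRRR"
Token 5: backref(off=2, len=3). Buffer before: "RNRRRRRR" (len 8)
  byte 1: read out[6]='R', append. Buffer now: "RNRRRRRRR"
  byte 2: read out[7]='R', append. Buffer now: "RNRRRRRRRR"
  byte 3: read out[8]='R', append. Buffer now: "RNRRRRRRRRR"

Answer: RRR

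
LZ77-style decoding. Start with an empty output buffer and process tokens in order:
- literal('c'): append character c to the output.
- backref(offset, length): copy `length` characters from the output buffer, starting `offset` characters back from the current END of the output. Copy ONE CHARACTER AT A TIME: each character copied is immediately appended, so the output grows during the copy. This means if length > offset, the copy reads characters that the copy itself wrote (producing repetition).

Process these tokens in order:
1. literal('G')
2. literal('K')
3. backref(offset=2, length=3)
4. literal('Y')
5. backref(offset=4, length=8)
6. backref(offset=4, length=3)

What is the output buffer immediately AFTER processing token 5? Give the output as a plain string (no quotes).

Token 1: literal('G'). Output: "G"
Token 2: literal('K'). Output: "GK"
Token 3: backref(off=2, len=3) (overlapping!). Copied 'GKG' from pos 0. Output: "GKGKG"
Token 4: literal('Y'). Output: "GKGKGY"
Token 5: backref(off=4, len=8) (overlapping!). Copied 'GKGYGKGY' from pos 2. Output: "GKGKGYGKGYGKGY"

Answer: GKGKGYGKGYGKGY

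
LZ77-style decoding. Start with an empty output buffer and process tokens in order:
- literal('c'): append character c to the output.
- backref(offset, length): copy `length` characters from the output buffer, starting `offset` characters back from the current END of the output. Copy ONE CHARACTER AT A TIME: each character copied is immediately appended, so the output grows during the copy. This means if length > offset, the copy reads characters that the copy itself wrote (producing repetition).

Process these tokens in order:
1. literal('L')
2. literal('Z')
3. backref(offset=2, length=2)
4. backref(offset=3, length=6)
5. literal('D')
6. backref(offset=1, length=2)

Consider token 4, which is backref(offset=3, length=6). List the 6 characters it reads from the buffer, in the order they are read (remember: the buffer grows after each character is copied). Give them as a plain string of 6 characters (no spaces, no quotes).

Token 1: literal('L'). Output: "L"
Token 2: literal('Z'). Output: "LZ"
Token 3: backref(off=2, len=2). Copied 'LZ' from pos 0. Output: "LZLZ"
Token 4: backref(off=3, len=6). Buffer before: "LZLZ" (len 4)
  byte 1: read out[1]='Z', append. Buffer now: "LZLZZ"
  byte 2: read out[2]='L', append. Buffer now: "LZLZZL"
  byte 3: read out[3]='Z', append. Buffer now: "LZLZZLZ"
  byte 4: read out[4]='Z', append. Buffer now: "LZLZZLZZ"
  byte 5: read out[5]='L', append. Buffer now: "LZLZZLZZL"
  byte 6: read out[6]='Z', append. Buffer now: "LZLZZLZZLZ"

Answer: ZLZZLZ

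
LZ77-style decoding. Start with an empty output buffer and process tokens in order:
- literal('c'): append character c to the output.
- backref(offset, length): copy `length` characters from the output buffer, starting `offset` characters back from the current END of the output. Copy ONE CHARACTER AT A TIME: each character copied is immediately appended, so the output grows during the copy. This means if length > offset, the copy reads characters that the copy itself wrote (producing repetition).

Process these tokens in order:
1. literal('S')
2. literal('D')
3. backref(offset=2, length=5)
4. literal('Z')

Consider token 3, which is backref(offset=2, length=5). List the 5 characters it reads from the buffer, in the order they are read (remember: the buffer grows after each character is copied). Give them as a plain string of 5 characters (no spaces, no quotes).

Token 1: literal('S'). Output: "S"
Token 2: literal('D'). Output: "SD"
Token 3: backref(off=2, len=5). Buffer before: "SD" (len 2)
  byte 1: read out[0]='S', append. Buffer now: "SDS"
  byte 2: read out[1]='D', append. Buffer now: "SDSD"
  byte 3: read out[2]='S', append. Buffer now: "SDSDS"
  byte 4: read out[3]='D', append. Buffer now: "SDSDSD"
  byte 5: read out[4]='S', append. Buffer now: "SDSDSDS"

Answer: SDSDS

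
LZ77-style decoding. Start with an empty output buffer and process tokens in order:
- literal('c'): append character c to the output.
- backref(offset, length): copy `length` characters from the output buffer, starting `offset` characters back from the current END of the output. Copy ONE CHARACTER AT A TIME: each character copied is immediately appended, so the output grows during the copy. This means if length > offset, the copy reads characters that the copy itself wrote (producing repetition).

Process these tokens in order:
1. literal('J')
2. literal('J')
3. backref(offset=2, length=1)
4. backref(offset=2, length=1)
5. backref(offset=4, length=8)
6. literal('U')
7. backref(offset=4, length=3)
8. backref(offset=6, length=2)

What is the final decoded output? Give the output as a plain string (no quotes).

Token 1: literal('J'). Output: "J"
Token 2: literal('J'). Output: "JJ"
Token 3: backref(off=2, len=1). Copied 'J' from pos 0. Output: "JJJ"
Token 4: backref(off=2, len=1). Copied 'J' from pos 1. Output: "JJJJ"
Token 5: backref(off=4, len=8) (overlapping!). Copied 'JJJJJJJJ' from pos 0. Output: "JJJJJJJJJJJJ"
Token 6: literal('U'). Output: "JJJJJJJJJJJJU"
Token 7: backref(off=4, len=3). Copied 'JJJ' from pos 9. Output: "JJJJJJJJJJJJUJJJ"
Token 8: backref(off=6, len=2). Copied 'JJ' from pos 10. Output: "JJJJJJJJJJJJUJJJJJ"

Answer: JJJJJJJJJJJJUJJJJJ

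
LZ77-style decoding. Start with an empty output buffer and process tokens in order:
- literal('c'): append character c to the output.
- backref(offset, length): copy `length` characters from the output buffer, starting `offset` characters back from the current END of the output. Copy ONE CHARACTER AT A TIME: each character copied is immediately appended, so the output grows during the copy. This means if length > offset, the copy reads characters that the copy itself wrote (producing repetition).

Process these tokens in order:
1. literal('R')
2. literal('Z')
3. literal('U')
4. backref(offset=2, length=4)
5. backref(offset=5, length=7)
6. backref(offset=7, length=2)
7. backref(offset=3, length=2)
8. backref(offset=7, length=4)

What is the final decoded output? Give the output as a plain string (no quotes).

Answer: RZUZUZUUZUZUUZUZZUUUZU

Derivation:
Token 1: literal('R'). Output: "R"
Token 2: literal('Z'). Output: "RZ"
Token 3: literal('U'). Output: "RZU"
Token 4: backref(off=2, len=4) (overlapping!). Copied 'ZUZU' from pos 1. Output: "RZUZUZU"
Token 5: backref(off=5, len=7) (overlapping!). Copied 'UZUZUUZ' from pos 2. Output: "RZUZUZUUZUZUUZ"
Token 6: backref(off=7, len=2). Copied 'UZ' from pos 7. Output: "RZUZUZUUZUZUUZUZ"
Token 7: backref(off=3, len=2). Copied 'ZU' from pos 13. Output: "RZUZUZUUZUZUUZUZZU"
Token 8: backref(off=7, len=4). Copied 'UUZU' from pos 11. Output: "RZUZUZUUZUZUUZUZZUUUZU"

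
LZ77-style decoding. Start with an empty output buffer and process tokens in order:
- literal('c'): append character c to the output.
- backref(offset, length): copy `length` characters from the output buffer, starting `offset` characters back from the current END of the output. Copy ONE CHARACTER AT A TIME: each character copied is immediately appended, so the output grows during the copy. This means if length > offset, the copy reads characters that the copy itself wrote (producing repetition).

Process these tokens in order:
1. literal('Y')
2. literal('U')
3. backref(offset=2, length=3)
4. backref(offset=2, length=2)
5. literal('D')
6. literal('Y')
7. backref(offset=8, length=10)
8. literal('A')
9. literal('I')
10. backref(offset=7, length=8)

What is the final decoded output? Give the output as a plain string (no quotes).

Token 1: literal('Y'). Output: "Y"
Token 2: literal('U'). Output: "YU"
Token 3: backref(off=2, len=3) (overlapping!). Copied 'YUY' from pos 0. Output: "YUYUY"
Token 4: backref(off=2, len=2). Copied 'UY' from pos 3. Output: "YUYUYUY"
Token 5: literal('D'). Output: "YUYUYUYD"
Token 6: literal('Y'). Output: "YUYUYUYDY"
Token 7: backref(off=8, len=10) (overlapping!). Copied 'UYUYUYDYUY' from pos 1. Output: "YUYUYUYDYUYUYUYDYUY"
Token 8: literal('A'). Output: "YUYUYUYDYUYUYUYDYUYA"
Token 9: literal('I'). Output: "YUYUYUYDYUYUYUYDYUYAI"
Token 10: backref(off=7, len=8) (overlapping!). Copied 'YDYUYAIY' from pos 14. Output: "YUYUYUYDYUYUYUYDYUYAIYDYUYAIY"

Answer: YUYUYUYDYUYUYUYDYUYAIYDYUYAIY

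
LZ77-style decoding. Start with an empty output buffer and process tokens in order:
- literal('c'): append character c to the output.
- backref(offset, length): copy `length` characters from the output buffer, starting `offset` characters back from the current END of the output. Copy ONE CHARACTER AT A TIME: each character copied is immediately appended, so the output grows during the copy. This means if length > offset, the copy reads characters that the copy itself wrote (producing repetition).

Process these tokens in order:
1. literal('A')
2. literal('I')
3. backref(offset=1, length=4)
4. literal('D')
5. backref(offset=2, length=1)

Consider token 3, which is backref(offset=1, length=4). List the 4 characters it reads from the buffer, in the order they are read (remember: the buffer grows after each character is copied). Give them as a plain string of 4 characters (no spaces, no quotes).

Token 1: literal('A'). Output: "A"
Token 2: literal('I'). Output: "AI"
Token 3: backref(off=1, len=4). Buffer before: "AI" (len 2)
  byte 1: read out[1]='I', append. Buffer now: "AII"
  byte 2: read out[2]='I', append. Buffer now: "AIII"
  byte 3: read out[3]='I', append. Buffer now: "AIIII"
  byte 4: read out[4]='I', append. Buffer now: "AIIIII"

Answer: IIII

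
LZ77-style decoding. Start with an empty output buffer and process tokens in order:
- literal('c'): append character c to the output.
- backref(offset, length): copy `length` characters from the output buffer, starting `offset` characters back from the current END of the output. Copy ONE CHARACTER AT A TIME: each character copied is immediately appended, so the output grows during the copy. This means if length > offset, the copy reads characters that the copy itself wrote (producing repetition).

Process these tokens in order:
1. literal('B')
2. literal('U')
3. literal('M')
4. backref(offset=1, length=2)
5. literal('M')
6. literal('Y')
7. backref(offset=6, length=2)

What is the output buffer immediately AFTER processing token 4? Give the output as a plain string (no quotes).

Answer: BUMMM

Derivation:
Token 1: literal('B'). Output: "B"
Token 2: literal('U'). Output: "BU"
Token 3: literal('M'). Output: "BUM"
Token 4: backref(off=1, len=2) (overlapping!). Copied 'MM' from pos 2. Output: "BUMMM"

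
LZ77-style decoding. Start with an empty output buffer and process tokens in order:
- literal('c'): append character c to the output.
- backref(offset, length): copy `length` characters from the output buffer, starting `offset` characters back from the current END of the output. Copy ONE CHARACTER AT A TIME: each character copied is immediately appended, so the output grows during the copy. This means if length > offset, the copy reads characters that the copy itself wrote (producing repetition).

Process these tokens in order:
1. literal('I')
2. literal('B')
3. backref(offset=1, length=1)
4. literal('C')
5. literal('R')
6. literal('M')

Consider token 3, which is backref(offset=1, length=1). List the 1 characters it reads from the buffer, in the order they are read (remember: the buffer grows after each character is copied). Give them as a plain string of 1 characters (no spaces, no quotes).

Token 1: literal('I'). Output: "I"
Token 2: literal('B'). Output: "IB"
Token 3: backref(off=1, len=1). Buffer before: "IB" (len 2)
  byte 1: read out[1]='B', append. Buffer now: "IBB"

Answer: B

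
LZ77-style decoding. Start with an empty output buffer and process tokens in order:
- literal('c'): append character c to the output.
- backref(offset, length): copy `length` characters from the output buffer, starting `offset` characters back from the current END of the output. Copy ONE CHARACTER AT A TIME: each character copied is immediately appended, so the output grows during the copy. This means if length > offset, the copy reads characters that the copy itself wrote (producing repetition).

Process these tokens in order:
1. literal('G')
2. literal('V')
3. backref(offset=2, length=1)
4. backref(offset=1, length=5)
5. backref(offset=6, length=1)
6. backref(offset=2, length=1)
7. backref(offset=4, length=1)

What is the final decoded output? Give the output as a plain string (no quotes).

Answer: GVGGGGGGGGG

Derivation:
Token 1: literal('G'). Output: "G"
Token 2: literal('V'). Output: "GV"
Token 3: backref(off=2, len=1). Copied 'G' from pos 0. Output: "GVG"
Token 4: backref(off=1, len=5) (overlapping!). Copied 'GGGGG' from pos 2. Output: "GVGGGGGG"
Token 5: backref(off=6, len=1). Copied 'G' from pos 2. Output: "GVGGGGGGG"
Token 6: backref(off=2, len=1). Copied 'G' from pos 7. Output: "GVGGGGGGGG"
Token 7: backref(off=4, len=1). Copied 'G' from pos 6. Output: "GVGGGGGGGGG"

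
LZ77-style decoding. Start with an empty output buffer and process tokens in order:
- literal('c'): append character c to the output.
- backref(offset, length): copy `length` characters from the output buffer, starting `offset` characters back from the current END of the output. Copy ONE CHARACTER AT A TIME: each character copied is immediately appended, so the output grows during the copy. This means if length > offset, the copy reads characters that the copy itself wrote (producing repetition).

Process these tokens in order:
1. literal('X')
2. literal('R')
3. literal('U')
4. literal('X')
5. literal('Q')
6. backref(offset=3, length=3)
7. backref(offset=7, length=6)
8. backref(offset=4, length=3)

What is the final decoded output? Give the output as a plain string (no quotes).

Answer: XRUXQUXQRUXQUXXQU

Derivation:
Token 1: literal('X'). Output: "X"
Token 2: literal('R'). Output: "XR"
Token 3: literal('U'). Output: "XRU"
Token 4: literal('X'). Output: "XRUX"
Token 5: literal('Q'). Output: "XRUXQ"
Token 6: backref(off=3, len=3). Copied 'UXQ' from pos 2. Output: "XRUXQUXQ"
Token 7: backref(off=7, len=6). Copied 'RUXQUX' from pos 1. Output: "XRUXQUXQRUXQUX"
Token 8: backref(off=4, len=3). Copied 'XQU' from pos 10. Output: "XRUXQUXQRUXQUXXQU"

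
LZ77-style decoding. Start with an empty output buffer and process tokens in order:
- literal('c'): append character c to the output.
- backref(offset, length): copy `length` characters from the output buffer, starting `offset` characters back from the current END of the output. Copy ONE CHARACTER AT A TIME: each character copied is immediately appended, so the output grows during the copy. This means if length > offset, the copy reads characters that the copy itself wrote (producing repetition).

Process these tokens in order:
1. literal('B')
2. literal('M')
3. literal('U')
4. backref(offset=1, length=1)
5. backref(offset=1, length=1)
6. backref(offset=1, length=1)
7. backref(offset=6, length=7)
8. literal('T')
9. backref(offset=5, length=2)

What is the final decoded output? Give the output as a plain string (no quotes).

Answer: BMUUUUBMUUUUBTUU

Derivation:
Token 1: literal('B'). Output: "B"
Token 2: literal('M'). Output: "BM"
Token 3: literal('U'). Output: "BMU"
Token 4: backref(off=1, len=1). Copied 'U' from pos 2. Output: "BMUU"
Token 5: backref(off=1, len=1). Copied 'U' from pos 3. Output: "BMUUU"
Token 6: backref(off=1, len=1). Copied 'U' from pos 4. Output: "BMUUUU"
Token 7: backref(off=6, len=7) (overlapping!). Copied 'BMUUUUB' from pos 0. Output: "BMUUUUBMUUUUB"
Token 8: literal('T'). Output: "BMUUUUBMUUUUBT"
Token 9: backref(off=5, len=2). Copied 'UU' from pos 9. Output: "BMUUUUBMUUUUBTUU"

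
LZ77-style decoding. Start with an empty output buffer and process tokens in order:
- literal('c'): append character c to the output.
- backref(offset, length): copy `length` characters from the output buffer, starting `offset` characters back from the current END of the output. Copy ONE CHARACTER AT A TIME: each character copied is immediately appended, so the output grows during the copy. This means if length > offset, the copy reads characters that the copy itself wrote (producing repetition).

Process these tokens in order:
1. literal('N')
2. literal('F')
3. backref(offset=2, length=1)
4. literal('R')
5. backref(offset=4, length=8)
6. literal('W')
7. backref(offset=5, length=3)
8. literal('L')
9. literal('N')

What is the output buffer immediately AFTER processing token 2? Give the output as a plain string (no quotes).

Answer: NF

Derivation:
Token 1: literal('N'). Output: "N"
Token 2: literal('F'). Output: "NF"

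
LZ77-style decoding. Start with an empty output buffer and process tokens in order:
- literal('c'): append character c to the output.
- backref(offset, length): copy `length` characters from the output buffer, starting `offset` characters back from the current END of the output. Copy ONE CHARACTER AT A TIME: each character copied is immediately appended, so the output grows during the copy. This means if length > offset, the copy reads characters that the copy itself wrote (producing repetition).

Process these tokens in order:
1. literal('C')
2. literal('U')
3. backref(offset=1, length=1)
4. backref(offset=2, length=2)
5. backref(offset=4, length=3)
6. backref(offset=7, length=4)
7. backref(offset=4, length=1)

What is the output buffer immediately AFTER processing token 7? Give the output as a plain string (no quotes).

Token 1: literal('C'). Output: "C"
Token 2: literal('U'). Output: "CU"
Token 3: backref(off=1, len=1). Copied 'U' from pos 1. Output: "CUU"
Token 4: backref(off=2, len=2). Copied 'UU' from pos 1. Output: "CUUUU"
Token 5: backref(off=4, len=3). Copied 'UUU' from pos 1. Output: "CUUUUUUU"
Token 6: backref(off=7, len=4). Copied 'UUUU' from pos 1. Output: "CUUUUUUUUUUU"
Token 7: backref(off=4, len=1). Copied 'U' from pos 8. Output: "CUUUUUUUUUUUU"

Answer: CUUUUUUUUUUUU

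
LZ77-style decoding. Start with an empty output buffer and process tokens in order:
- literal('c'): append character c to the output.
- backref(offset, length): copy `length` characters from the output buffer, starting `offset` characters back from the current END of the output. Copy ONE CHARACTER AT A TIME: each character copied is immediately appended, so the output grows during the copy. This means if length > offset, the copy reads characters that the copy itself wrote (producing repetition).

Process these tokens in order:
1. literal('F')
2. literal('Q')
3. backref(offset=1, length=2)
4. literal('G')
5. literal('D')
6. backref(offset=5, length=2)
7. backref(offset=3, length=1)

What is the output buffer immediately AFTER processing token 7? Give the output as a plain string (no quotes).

Token 1: literal('F'). Output: "F"
Token 2: literal('Q'). Output: "FQ"
Token 3: backref(off=1, len=2) (overlapping!). Copied 'QQ' from pos 1. Output: "FQQQ"
Token 4: literal('G'). Output: "FQQQG"
Token 5: literal('D'). Output: "FQQQGD"
Token 6: backref(off=5, len=2). Copied 'QQ' from pos 1. Output: "FQQQGDQQ"
Token 7: backref(off=3, len=1). Copied 'D' from pos 5. Output: "FQQQGDQQD"

Answer: FQQQGDQQD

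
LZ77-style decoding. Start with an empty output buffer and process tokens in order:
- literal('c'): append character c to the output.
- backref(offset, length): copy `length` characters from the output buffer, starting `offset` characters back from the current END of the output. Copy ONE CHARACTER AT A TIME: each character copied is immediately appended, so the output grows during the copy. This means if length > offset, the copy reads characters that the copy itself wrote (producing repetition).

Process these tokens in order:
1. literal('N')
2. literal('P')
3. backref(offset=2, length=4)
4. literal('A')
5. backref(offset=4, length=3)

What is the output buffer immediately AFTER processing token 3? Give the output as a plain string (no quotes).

Answer: NPNPNP

Derivation:
Token 1: literal('N'). Output: "N"
Token 2: literal('P'). Output: "NP"
Token 3: backref(off=2, len=4) (overlapping!). Copied 'NPNP' from pos 0. Output: "NPNPNP"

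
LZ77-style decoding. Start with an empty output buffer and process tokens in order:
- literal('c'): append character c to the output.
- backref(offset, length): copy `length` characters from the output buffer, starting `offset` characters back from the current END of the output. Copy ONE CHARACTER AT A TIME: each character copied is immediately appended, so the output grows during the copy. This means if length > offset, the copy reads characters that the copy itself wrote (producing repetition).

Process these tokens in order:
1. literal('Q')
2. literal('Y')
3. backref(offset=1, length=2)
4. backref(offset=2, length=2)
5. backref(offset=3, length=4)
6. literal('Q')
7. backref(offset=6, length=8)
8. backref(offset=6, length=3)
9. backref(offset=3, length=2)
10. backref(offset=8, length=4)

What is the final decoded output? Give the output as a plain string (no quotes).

Answer: QYYYYYYYYYQYYYYYQYYYYYYYQYYY

Derivation:
Token 1: literal('Q'). Output: "Q"
Token 2: literal('Y'). Output: "QY"
Token 3: backref(off=1, len=2) (overlapping!). Copied 'YY' from pos 1. Output: "QYYY"
Token 4: backref(off=2, len=2). Copied 'YY' from pos 2. Output: "QYYYYY"
Token 5: backref(off=3, len=4) (overlapping!). Copied 'YYYY' from pos 3. Output: "QYYYYYYYYY"
Token 6: literal('Q'). Output: "QYYYYYYYYYQ"
Token 7: backref(off=6, len=8) (overlapping!). Copied 'YYYYYQYY' from pos 5. Output: "QYYYYYYYYYQYYYYYQYY"
Token 8: backref(off=6, len=3). Copied 'YYY' from pos 13. Output: "QYYYYYYYYYQYYYYYQYYYYY"
Token 9: backref(off=3, len=2). Copied 'YY' from pos 19. Output: "QYYYYYYYYYQYYYYYQYYYYYYY"
Token 10: backref(off=8, len=4). Copied 'QYYY' from pos 16. Output: "QYYYYYYYYYQYYYYYQYYYYYYYQYYY"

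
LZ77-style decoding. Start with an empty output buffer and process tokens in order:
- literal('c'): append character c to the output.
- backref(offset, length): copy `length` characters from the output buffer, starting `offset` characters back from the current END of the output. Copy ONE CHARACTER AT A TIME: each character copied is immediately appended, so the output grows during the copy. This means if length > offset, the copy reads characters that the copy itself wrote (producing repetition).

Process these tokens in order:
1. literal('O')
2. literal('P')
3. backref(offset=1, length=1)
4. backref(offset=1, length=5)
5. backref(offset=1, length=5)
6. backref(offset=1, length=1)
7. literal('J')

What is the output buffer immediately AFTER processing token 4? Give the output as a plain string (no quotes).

Token 1: literal('O'). Output: "O"
Token 2: literal('P'). Output: "OP"
Token 3: backref(off=1, len=1). Copied 'P' from pos 1. Output: "OPP"
Token 4: backref(off=1, len=5) (overlapping!). Copied 'PPPPP' from pos 2. Output: "OPPPPPPP"

Answer: OPPPPPPP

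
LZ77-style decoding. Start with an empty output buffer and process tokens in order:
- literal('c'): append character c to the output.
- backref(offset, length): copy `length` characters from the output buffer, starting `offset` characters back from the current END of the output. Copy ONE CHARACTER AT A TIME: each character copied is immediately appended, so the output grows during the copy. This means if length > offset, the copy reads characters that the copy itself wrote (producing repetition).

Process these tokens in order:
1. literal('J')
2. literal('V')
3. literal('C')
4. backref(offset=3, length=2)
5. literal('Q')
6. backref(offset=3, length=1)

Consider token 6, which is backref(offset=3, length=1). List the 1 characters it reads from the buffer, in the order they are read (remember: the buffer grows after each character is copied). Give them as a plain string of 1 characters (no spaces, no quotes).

Token 1: literal('J'). Output: "J"
Token 2: literal('V'). Output: "JV"
Token 3: literal('C'). Output: "JVC"
Token 4: backref(off=3, len=2). Copied 'JV' from pos 0. Output: "JVCJV"
Token 5: literal('Q'). Output: "JVCJVQ"
Token 6: backref(off=3, len=1). Buffer before: "JVCJVQ" (len 6)
  byte 1: read out[3]='J', append. Buffer now: "JVCJVQJ"

Answer: J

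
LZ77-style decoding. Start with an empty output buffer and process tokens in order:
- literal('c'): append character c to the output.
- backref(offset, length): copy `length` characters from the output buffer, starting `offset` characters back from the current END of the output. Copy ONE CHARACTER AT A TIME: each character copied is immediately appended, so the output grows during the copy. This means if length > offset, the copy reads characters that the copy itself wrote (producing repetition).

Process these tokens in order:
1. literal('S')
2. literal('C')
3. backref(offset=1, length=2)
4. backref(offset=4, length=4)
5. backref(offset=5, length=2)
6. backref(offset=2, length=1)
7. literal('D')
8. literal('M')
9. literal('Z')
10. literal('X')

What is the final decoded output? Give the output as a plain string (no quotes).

Answer: SCCCSCCCCSCDMZX

Derivation:
Token 1: literal('S'). Output: "S"
Token 2: literal('C'). Output: "SC"
Token 3: backref(off=1, len=2) (overlapping!). Copied 'CC' from pos 1. Output: "SCCC"
Token 4: backref(off=4, len=4). Copied 'SCCC' from pos 0. Output: "SCCCSCCC"
Token 5: backref(off=5, len=2). Copied 'CS' from pos 3. Output: "SCCCSCCCCS"
Token 6: backref(off=2, len=1). Copied 'C' from pos 8. Output: "SCCCSCCCCSC"
Token 7: literal('D'). Output: "SCCCSCCCCSCD"
Token 8: literal('M'). Output: "SCCCSCCCCSCDM"
Token 9: literal('Z'). Output: "SCCCSCCCCSCDMZ"
Token 10: literal('X'). Output: "SCCCSCCCCSCDMZX"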